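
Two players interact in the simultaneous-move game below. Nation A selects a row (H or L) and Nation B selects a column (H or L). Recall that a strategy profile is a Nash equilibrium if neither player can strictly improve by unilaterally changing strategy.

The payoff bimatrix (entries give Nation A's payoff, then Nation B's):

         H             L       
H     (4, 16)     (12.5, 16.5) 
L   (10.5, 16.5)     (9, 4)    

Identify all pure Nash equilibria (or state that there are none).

(H, H): Nation A prefers L (10.5 > 4); Nation B prefers L (16.5 > 16) — not an equilibrium.
(H, L): Nation A gets 12.5 ≥ 9 from L, and Nation B gets 16.5 ≥ 16 from H — Nash equilibrium.
(L, H): Nation A gets 10.5 ≥ 4 from H, and Nation B gets 16.5 ≥ 4 from L — Nash equilibrium.
(L, L): Nation A prefers H (12.5 > 9); Nation B prefers H (16.5 > 4) — not an equilibrium.

(H, L) and (L, H)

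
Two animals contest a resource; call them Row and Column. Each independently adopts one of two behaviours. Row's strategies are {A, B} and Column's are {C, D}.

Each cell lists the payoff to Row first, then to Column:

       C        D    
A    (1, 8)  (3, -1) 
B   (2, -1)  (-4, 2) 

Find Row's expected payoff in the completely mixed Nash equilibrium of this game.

5/4

First find y, the probability Column plays C, from Row's indifference between A and B: y + 3(1−y) = 2y − 4(1−y), giving y = 7/8.
Since Row is indifferent in equilibrium, Row's expected payoff equals the payoff from either row against (7/8, 1/8). Using A: (7/8) + 3(1/8) = 5/4.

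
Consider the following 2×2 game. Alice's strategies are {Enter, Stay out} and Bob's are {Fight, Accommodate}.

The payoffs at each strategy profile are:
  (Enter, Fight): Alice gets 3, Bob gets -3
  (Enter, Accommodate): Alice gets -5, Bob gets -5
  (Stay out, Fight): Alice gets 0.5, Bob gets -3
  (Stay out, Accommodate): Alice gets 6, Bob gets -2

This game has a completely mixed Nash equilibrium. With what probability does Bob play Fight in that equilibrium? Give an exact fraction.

Let c be the probability that Bob plays Fight. In a completely mixed equilibrium, Alice must be indifferent between Enter and Stay out.
Alice's expected payoff from Enter is 3c − 5(1−c); from Stay out it is 0.5c + 6(1−c).
Setting these equal: 8c − 5 = −5.5c + 6, so c = 22/27.

22/27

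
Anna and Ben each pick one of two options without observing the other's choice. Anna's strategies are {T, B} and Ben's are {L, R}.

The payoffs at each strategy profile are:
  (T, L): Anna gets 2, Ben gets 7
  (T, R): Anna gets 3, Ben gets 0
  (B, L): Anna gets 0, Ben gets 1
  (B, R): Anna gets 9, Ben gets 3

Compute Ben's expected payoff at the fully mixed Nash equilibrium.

7/3

First find p, the probability Anna plays T, from Ben's indifference between L and R: 7p + (1−p) = 3(1−p), giving p = 2/9.
Since Ben is indifferent in equilibrium, Ben's expected payoff equals the payoff from either column against (2/9, 7/9). Using L: 7(2/9) + (7/9) = 7/3.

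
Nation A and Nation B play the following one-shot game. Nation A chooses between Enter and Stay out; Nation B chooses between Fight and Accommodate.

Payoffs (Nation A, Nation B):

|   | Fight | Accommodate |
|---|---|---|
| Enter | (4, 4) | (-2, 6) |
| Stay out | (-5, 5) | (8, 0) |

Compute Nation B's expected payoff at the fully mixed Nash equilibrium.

30/7

First find x, the probability Nation A plays Enter, from Nation B's indifference between Fight and Accommodate: 4x + 5(1−x) = 6x, giving x = 5/7.
Since Nation B is indifferent in equilibrium, Nation B's expected payoff equals the payoff from either column against (5/7, 2/7). Using Fight: 4(5/7) + 5(2/7) = 30/7.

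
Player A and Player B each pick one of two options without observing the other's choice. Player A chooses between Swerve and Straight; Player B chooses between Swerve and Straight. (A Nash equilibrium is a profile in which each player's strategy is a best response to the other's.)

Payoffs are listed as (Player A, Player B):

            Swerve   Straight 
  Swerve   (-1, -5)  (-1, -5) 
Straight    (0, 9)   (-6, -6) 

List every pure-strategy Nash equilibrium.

(Swerve, Straight) and (Straight, Swerve)

(Swerve, Swerve): Player A prefers Straight (0 > -1) — not an equilibrium.
(Swerve, Straight): Player A gets -1 ≥ -6 from Straight, and Player B gets -5 ≥ -5 from Swerve — Nash equilibrium.
(Straight, Swerve): Player A gets 0 ≥ -1 from Swerve, and Player B gets 9 ≥ -6 from Straight — Nash equilibrium.
(Straight, Straight): Player A prefers Swerve (-1 > -6); Player B prefers Swerve (9 > -6) — not an equilibrium.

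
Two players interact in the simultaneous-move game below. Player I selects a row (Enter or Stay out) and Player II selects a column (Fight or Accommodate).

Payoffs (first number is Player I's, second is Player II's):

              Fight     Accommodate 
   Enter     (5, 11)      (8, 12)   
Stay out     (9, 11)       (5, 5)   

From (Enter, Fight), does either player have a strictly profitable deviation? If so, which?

Player I at (Enter, Fight) earns 5; deviating to Stay out yields 9 — a strict improvement.
Player II earns 11; deviating to Accommodate yields 12 — a strict improvement.
Both Player I and Player II have strictly profitable deviations.

Both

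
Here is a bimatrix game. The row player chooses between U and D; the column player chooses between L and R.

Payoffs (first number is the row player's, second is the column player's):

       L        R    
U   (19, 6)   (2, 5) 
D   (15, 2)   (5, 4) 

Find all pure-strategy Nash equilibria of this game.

(U, L) and (D, R)

(U, L): the row player gets 19 ≥ 15 from D, and the column player gets 6 ≥ 5 from R — Nash equilibrium.
(U, R): the row player prefers D (5 > 2); the column player prefers L (6 > 5) — not an equilibrium.
(D, L): the row player prefers U (19 > 15); the column player prefers R (4 > 2) — not an equilibrium.
(D, R): the row player gets 5 ≥ 2 from U, and the column player gets 4 ≥ 2 from L — Nash equilibrium.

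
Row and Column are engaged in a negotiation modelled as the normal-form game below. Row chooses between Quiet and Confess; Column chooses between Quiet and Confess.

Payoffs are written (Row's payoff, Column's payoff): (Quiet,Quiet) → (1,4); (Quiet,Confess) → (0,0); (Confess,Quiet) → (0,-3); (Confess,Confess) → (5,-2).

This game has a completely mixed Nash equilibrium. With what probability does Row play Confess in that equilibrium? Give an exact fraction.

Let p be the probability that Row plays Quiet. In a completely mixed equilibrium, Column must be indifferent between Quiet and Confess.
Column's expected payoff from Quiet is 4p − 3(1−p); from Confess it is −2(1−p).
Setting these equal: 7p − 3 = 2p − 2, so p = 1/5.
Therefore Row plays Confess with probability 1 − 1/5 = 4/5.

4/5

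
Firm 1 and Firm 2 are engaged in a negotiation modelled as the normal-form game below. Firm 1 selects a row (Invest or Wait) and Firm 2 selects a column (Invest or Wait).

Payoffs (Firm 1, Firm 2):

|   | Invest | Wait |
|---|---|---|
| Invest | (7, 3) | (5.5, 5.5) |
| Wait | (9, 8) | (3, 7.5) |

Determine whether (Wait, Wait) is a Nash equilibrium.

At (Wait, Wait), Firm 1 earns 3; switching to Invest would give 5.5, so Firm 1 would deviate.
Firm 2 earns 7.5; switching to Invest would give 8, so Firm 2 would deviate.
Since at least one player can profitably deviate, this is not a Nash equilibrium.

No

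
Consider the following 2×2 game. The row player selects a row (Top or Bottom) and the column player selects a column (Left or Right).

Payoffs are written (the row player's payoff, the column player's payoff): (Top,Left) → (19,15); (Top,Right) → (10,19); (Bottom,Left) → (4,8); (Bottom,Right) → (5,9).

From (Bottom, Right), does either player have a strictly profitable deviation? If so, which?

The row player

The row player at (Bottom, Right) earns 5; deviating to Top yields 10 — a strict improvement.
The column player earns 9; deviating to Left yields 8 — not better.
Only the row player has a strictly profitable deviation.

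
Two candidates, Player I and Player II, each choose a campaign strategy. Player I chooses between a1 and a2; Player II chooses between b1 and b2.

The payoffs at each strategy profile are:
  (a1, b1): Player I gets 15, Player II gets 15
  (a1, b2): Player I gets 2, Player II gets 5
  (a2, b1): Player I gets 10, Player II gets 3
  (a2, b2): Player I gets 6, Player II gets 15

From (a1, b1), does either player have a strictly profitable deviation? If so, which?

Neither

Player I at (a1, b1) earns 15; deviating to a2 yields 10 — not better.
Player II earns 15; deviating to b2 yields 5 — not better.
Neither player can strictly improve; the profile is a Nash equilibrium.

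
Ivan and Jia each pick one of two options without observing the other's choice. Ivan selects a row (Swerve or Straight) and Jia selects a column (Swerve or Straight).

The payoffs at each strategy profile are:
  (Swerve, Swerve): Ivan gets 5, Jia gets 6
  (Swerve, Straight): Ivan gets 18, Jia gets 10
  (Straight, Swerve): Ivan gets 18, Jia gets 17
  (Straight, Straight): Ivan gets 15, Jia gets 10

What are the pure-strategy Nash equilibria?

(Swerve, Straight) and (Straight, Swerve)

(Swerve, Swerve): Ivan prefers Straight (18 > 5); Jia prefers Straight (10 > 6) — not an equilibrium.
(Swerve, Straight): Ivan gets 18 ≥ 15 from Straight, and Jia gets 10 ≥ 6 from Swerve — Nash equilibrium.
(Straight, Swerve): Ivan gets 18 ≥ 5 from Swerve, and Jia gets 17 ≥ 10 from Straight — Nash equilibrium.
(Straight, Straight): Ivan prefers Swerve (18 > 15); Jia prefers Swerve (17 > 10) — not an equilibrium.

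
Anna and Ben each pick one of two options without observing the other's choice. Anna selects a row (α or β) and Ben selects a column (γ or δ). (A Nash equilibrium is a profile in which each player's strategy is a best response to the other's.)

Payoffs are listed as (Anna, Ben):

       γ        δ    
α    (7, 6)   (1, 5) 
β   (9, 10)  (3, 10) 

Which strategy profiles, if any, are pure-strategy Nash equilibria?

(α, γ): Anna prefers β (9 > 7) — not an equilibrium.
(α, δ): Anna prefers β (3 > 1); Ben prefers γ (6 > 5) — not an equilibrium.
(β, γ): Anna gets 9 ≥ 7 from α, and Ben gets 10 ≥ 10 from δ — Nash equilibrium.
(β, δ): Anna gets 3 ≥ 1 from α, and Ben gets 10 ≥ 10 from γ — Nash equilibrium.

(β, γ) and (β, δ)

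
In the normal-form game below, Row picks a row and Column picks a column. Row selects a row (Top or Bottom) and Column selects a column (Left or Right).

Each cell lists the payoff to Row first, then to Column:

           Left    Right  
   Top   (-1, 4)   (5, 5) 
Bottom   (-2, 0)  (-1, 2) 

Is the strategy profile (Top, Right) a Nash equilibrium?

At (Top, Right), Row earns 5; switching to Bottom would give -1, so Row has no profitable deviation.
Column earns 5; switching to Left would give 4, so Column has no profitable deviation.
Neither player can gain by a unilateral deviation, so this profile is a Nash equilibrium.

Yes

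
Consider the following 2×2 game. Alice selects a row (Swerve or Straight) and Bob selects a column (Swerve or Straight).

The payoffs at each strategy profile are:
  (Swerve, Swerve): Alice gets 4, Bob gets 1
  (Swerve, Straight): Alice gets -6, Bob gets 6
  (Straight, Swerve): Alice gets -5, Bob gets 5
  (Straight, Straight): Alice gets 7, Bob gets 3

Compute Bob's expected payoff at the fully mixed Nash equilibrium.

First find p, the probability Alice plays Swerve, from Bob's indifference between Swerve and Straight: p + 5(1−p) = 6p + 3(1−p), giving p = 2/7.
Since Bob is indifferent in equilibrium, Bob's expected payoff equals the payoff from either column against (2/7, 5/7). Using Swerve: (2/7) + 5(5/7) = 27/7.

27/7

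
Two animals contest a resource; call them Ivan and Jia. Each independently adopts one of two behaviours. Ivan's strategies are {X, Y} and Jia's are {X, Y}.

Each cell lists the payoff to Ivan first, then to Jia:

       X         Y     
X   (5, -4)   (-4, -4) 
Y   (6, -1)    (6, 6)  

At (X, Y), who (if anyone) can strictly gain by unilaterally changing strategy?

Ivan at (X, Y) earns -4; deviating to Y yields 6 — a strict improvement.
Jia earns -4; deviating to X yields -4 — not better.
Only Ivan has a strictly profitable deviation.

Ivan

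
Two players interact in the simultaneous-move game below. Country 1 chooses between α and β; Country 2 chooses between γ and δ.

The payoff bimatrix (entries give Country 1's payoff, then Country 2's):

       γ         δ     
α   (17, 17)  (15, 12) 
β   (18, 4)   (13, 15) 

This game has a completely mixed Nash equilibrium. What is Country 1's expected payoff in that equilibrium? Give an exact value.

First find q, the probability Country 2 plays γ, from Country 1's indifference between α and β: 17q + 15(1−q) = 18q + 13(1−q), giving q = 2/3.
Since Country 1 is indifferent in equilibrium, Country 1's expected payoff equals the payoff from either row against (2/3, 1/3). Using α: 17(2/3) + 15(1/3) = 49/3.

49/3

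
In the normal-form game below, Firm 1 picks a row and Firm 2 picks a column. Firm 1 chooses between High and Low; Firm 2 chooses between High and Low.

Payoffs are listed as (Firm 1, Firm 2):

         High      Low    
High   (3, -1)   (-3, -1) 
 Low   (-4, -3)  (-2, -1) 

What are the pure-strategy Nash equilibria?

(High, High): Firm 1 gets 3 ≥ -4 from Low, and Firm 2 gets -1 ≥ -1 from Low — Nash equilibrium.
(High, Low): Firm 1 prefers Low (-2 > -3) — not an equilibrium.
(Low, High): Firm 1 prefers High (3 > -4); Firm 2 prefers Low (-1 > -3) — not an equilibrium.
(Low, Low): Firm 1 gets -2 ≥ -3 from High, and Firm 2 gets -1 ≥ -3 from High — Nash equilibrium.

(High, High) and (Low, Low)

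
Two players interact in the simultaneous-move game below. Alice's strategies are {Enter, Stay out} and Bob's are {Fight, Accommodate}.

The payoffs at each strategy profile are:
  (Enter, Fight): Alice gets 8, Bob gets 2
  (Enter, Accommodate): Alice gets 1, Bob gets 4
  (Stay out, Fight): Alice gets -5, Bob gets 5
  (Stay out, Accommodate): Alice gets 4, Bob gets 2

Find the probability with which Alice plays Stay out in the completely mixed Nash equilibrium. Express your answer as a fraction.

Let p be the probability that Alice plays Enter. In a completely mixed equilibrium, Bob must be indifferent between Fight and Accommodate.
Bob's expected payoff from Fight is 2p + 5(1−p); from Accommodate it is 4p + 2(1−p).
Setting these equal: −3p + 5 = 2p + 2, so p = 3/5.
Therefore Alice plays Stay out with probability 1 − 3/5 = 2/5.

2/5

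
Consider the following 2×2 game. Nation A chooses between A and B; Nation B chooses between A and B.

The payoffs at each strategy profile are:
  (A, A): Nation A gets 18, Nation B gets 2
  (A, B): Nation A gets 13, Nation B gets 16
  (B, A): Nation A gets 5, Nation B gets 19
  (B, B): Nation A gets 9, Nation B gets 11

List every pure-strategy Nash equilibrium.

(A, A): Nation B prefers B (16 > 2) — not an equilibrium.
(A, B): Nation A gets 13 ≥ 9 from B, and Nation B gets 16 ≥ 2 from A — Nash equilibrium.
(B, A): Nation A prefers A (18 > 5) — not an equilibrium.
(B, B): Nation A prefers A (13 > 9); Nation B prefers A (19 > 11) — not an equilibrium.

(A, B)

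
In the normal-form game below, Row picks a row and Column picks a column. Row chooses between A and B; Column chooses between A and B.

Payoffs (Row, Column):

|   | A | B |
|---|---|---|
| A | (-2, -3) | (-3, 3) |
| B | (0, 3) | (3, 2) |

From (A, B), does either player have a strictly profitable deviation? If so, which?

Row at (A, B) earns -3; deviating to B yields 3 — a strict improvement.
Column earns 3; deviating to A yields -3 — not better.
Only Row has a strictly profitable deviation.

Row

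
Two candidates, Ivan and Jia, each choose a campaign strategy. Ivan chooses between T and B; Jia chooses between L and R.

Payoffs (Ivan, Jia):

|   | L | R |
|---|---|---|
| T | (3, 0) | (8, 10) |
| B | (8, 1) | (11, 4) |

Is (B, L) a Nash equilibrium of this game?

At (B, L), Ivan earns 8; switching to T would give 3, so Ivan has no profitable deviation.
Jia earns 1; switching to R would give 4, so Jia would deviate.
Since at least one player can profitably deviate, this is not a Nash equilibrium.

No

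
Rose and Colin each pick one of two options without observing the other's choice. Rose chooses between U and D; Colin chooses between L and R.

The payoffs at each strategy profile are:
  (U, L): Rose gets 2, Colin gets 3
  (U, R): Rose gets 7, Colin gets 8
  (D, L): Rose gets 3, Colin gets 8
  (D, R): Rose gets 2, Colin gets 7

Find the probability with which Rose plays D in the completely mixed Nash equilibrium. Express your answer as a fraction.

Let r be the probability that Rose plays U. In a completely mixed equilibrium, Colin must be indifferent between L and R.
Colin's expected payoff from L is 3r + 8(1−r); from R it is 8r + 7(1−r).
Setting these equal: −5r + 8 = r + 7, so r = 1/6.
Therefore Rose plays D with probability 1 − 1/6 = 5/6.

5/6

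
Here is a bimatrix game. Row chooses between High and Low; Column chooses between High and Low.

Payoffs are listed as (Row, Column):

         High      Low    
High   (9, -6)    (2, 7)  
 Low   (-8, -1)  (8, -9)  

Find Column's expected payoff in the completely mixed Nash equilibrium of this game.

First find p, the probability Row plays High, from Column's indifference between High and Low: −6p − (1−p) = 7p − 9(1−p), giving p = 8/21.
Since Column is indifferent in equilibrium, Column's expected payoff equals the payoff from either column against (8/21, 13/21). Using High: −6(8/21) − (13/21) = -61/21.

-61/21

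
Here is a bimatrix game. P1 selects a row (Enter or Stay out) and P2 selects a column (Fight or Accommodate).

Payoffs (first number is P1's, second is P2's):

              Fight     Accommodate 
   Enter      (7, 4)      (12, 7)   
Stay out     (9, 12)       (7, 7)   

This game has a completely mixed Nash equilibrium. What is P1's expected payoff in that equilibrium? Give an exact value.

First find q, the probability P2 plays Fight, from P1's indifference between Enter and Stay out: 7q + 12(1−q) = 9q + 7(1−q), giving q = 5/7.
Since P1 is indifferent in equilibrium, P1's expected payoff equals the payoff from either row against (5/7, 2/7). Using Enter: 7(5/7) + 12(2/7) = 59/7.

59/7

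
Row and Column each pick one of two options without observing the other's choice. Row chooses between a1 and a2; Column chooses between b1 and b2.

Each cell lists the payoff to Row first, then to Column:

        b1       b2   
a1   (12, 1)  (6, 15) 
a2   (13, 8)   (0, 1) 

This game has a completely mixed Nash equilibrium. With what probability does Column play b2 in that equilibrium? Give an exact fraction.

1/7

Let q be the probability that Column plays b1. In a completely mixed equilibrium, Row must be indifferent between a1 and a2.
Row's expected payoff from a1 is 12q + 6(1−q); from a2 it is 13q.
Setting these equal: 6q + 6 = 13q, so q = 6/7.
Therefore Column plays b2 with probability 1 − 6/7 = 1/7.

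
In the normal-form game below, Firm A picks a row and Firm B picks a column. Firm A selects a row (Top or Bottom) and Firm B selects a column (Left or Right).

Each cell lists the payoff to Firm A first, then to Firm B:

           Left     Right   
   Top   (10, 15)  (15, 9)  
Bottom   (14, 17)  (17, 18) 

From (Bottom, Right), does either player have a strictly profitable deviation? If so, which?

Firm A at (Bottom, Right) earns 17; deviating to Top yields 15 — not better.
Firm B earns 18; deviating to Left yields 17 — not better.
Neither player can strictly improve; the profile is a Nash equilibrium.

Neither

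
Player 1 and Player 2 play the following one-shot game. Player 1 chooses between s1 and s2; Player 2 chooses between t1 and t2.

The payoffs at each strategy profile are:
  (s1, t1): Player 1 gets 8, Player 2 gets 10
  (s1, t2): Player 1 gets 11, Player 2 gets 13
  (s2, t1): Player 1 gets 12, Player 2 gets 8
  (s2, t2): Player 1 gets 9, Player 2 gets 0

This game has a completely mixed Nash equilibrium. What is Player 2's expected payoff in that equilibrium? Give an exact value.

104/11

First find p, the probability Player 1 plays s1, from Player 2's indifference between t1 and t2: 10p + 8(1−p) = 13p, giving p = 8/11.
Since Player 2 is indifferent in equilibrium, Player 2's expected payoff equals the payoff from either column against (8/11, 3/11). Using t1: 10(8/11) + 8(3/11) = 104/11.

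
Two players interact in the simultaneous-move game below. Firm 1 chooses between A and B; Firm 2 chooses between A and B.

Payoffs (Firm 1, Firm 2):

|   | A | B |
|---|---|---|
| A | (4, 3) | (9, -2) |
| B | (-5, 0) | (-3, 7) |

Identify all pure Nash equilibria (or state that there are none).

(A, A): Firm 1 gets 4 ≥ -5 from B, and Firm 2 gets 3 ≥ -2 from B — Nash equilibrium.
(A, B): Firm 2 prefers A (3 > -2) — not an equilibrium.
(B, A): Firm 1 prefers A (4 > -5); Firm 2 prefers B (7 > 0) — not an equilibrium.
(B, B): Firm 1 prefers A (9 > -3) — not an equilibrium.

(A, A)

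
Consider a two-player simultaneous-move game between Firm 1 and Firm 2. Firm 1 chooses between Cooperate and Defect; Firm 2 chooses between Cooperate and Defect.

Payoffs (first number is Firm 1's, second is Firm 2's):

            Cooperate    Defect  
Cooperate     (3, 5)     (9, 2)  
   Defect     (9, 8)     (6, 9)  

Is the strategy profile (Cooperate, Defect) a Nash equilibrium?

No

At (Cooperate, Defect), Firm 1 earns 9; switching to Defect would give 6, so Firm 1 has no profitable deviation.
Firm 2 earns 2; switching to Cooperate would give 5, so Firm 2 would deviate.
Since at least one player can profitably deviate, this is not a Nash equilibrium.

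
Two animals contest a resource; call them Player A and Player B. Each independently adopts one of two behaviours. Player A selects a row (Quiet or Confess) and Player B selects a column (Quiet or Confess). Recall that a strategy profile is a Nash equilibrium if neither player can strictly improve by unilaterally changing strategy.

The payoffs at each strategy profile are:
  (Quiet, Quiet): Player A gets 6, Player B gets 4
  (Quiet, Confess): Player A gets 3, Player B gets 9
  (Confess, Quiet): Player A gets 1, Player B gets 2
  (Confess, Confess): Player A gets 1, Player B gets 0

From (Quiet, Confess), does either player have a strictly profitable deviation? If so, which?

Player A at (Quiet, Confess) earns 3; deviating to Confess yields 1 — not better.
Player B earns 9; deviating to Quiet yields 4 — not better.
Neither player can strictly improve; the profile is a Nash equilibrium.

Neither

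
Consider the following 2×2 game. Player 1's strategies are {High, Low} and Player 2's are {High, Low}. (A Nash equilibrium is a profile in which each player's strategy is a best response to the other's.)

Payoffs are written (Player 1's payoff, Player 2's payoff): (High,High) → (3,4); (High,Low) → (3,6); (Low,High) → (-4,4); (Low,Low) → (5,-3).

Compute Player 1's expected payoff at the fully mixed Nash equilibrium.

3

First find y, the probability Player 2 plays High, from Player 1's indifference between High and Low: 3y + 3(1−y) = −4y + 5(1−y), giving y = 2/9.
Since Player 1 is indifferent in equilibrium, Player 1's expected payoff equals the payoff from either row against (2/9, 7/9). Using High: 3(2/9) + 3(7/9) = 3.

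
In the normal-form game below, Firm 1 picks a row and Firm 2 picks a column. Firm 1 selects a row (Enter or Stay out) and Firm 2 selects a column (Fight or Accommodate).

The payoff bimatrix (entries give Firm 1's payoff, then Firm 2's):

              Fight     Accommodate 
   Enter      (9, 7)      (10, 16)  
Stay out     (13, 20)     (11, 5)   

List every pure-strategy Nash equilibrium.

(Enter, Fight): Firm 1 prefers Stay out (13 > 9); Firm 2 prefers Accommodate (16 > 7) — not an equilibrium.
(Enter, Accommodate): Firm 1 prefers Stay out (11 > 10) — not an equilibrium.
(Stay out, Fight): Firm 1 gets 13 ≥ 9 from Enter, and Firm 2 gets 20 ≥ 5 from Accommodate — Nash equilibrium.
(Stay out, Accommodate): Firm 2 prefers Fight (20 > 5) — not an equilibrium.

(Stay out, Fight)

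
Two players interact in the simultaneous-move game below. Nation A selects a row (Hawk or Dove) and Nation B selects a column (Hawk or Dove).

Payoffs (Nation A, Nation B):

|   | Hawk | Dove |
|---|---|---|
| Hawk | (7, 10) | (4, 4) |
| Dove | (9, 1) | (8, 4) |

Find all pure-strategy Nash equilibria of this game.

(Dove, Dove)

(Hawk, Hawk): Nation A prefers Dove (9 > 7) — not an equilibrium.
(Hawk, Dove): Nation A prefers Dove (8 > 4); Nation B prefers Hawk (10 > 4) — not an equilibrium.
(Dove, Hawk): Nation B prefers Dove (4 > 1) — not an equilibrium.
(Dove, Dove): Nation A gets 8 ≥ 4 from Hawk, and Nation B gets 4 ≥ 1 from Hawk — Nash equilibrium.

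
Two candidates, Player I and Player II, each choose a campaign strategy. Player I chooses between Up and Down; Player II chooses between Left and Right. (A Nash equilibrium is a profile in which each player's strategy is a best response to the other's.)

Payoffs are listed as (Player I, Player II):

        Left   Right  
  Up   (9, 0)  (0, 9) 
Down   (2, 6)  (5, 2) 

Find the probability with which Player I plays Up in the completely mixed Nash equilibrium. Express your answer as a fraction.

Let p be the probability that Player I plays Up. In a completely mixed equilibrium, Player II must be indifferent between Left and Right.
Player II's expected payoff from Left is 6(1−p); from Right it is 9p + 2(1−p).
Setting these equal: −6p + 6 = 7p + 2, so p = 4/13.

4/13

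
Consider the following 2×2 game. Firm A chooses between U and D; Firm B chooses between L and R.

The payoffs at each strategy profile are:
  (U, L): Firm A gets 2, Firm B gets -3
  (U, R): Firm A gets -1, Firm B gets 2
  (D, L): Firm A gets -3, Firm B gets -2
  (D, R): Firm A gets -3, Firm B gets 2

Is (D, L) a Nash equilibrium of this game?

No

At (D, L), Firm A earns -3; switching to U would give 2, so Firm A would deviate.
Firm B earns -2; switching to R would give 2, so Firm B would deviate.
Since at least one player can profitably deviate, this is not a Nash equilibrium.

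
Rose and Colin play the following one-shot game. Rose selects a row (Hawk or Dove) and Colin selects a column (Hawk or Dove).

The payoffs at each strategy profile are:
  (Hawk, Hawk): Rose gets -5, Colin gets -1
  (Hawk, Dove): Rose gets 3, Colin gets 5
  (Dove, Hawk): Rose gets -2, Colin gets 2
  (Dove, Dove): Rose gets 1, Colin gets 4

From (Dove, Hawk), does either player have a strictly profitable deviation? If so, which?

Colin

Rose at (Dove, Hawk) earns -2; deviating to Hawk yields -5 — not better.
Colin earns 2; deviating to Dove yields 4 — a strict improvement.
Only Colin has a strictly profitable deviation.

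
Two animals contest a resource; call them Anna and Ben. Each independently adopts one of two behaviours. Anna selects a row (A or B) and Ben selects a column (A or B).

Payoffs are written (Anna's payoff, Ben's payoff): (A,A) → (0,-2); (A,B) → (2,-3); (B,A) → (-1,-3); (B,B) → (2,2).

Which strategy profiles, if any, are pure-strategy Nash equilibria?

(A, A) and (B, B)

(A, A): Anna gets 0 ≥ -1 from B, and Ben gets -2 ≥ -3 from B — Nash equilibrium.
(A, B): Ben prefers A (-2 > -3) — not an equilibrium.
(B, A): Anna prefers A (0 > -1); Ben prefers B (2 > -3) — not an equilibrium.
(B, B): Anna gets 2 ≥ 2 from A, and Ben gets 2 ≥ -3 from A — Nash equilibrium.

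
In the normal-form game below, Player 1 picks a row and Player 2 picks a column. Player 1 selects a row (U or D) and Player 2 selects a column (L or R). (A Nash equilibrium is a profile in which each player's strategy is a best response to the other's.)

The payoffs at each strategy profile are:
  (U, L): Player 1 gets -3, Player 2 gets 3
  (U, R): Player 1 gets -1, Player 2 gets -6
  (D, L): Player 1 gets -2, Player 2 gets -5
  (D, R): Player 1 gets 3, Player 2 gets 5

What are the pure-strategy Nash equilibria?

(D, R)

(U, L): Player 1 prefers D (-2 > -3) — not an equilibrium.
(U, R): Player 1 prefers D (3 > -1); Player 2 prefers L (3 > -6) — not an equilibrium.
(D, L): Player 2 prefers R (5 > -5) — not an equilibrium.
(D, R): Player 1 gets 3 ≥ -1 from U, and Player 2 gets 5 ≥ -5 from L — Nash equilibrium.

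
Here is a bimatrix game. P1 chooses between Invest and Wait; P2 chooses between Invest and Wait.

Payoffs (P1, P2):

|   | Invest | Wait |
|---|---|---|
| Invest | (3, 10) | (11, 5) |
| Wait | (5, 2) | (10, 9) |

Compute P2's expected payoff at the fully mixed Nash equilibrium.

20/3

First find p, the probability P1 plays Invest, from P2's indifference between Invest and Wait: 10p + 2(1−p) = 5p + 9(1−p), giving p = 7/12.
Since P2 is indifferent in equilibrium, P2's expected payoff equals the payoff from either column against (7/12, 5/12). Using Invest: 10(7/12) + 2(5/12) = 20/3.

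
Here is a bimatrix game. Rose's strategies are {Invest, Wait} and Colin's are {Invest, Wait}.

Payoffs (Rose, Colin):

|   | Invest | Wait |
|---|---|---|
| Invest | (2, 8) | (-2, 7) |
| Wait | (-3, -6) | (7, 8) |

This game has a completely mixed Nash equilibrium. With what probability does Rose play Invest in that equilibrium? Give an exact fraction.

Let r be the probability that Rose plays Invest. In a completely mixed equilibrium, Colin must be indifferent between Invest and Wait.
Colin's expected payoff from Invest is 8r − 6(1−r); from Wait it is 7r + 8(1−r).
Setting these equal: 14r − 6 = −r + 8, so r = 14/15.

14/15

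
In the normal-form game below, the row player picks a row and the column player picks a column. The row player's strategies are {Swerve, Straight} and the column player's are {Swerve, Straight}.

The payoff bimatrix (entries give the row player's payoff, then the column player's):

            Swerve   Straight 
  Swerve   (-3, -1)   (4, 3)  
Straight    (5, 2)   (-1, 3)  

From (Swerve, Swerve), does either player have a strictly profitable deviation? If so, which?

Both

The row player at (Swerve, Swerve) earns -3; deviating to Straight yields 5 — a strict improvement.
The column player earns -1; deviating to Straight yields 3 — a strict improvement.
Both the row player and the column player have strictly profitable deviations.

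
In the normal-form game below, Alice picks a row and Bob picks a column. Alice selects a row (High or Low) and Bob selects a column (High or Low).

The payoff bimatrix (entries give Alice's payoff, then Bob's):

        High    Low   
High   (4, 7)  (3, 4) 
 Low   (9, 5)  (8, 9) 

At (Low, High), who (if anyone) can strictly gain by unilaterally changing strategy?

Alice at (Low, High) earns 9; deviating to High yields 4 — not better.
Bob earns 5; deviating to Low yields 9 — a strict improvement.
Only Bob has a strictly profitable deviation.

Bob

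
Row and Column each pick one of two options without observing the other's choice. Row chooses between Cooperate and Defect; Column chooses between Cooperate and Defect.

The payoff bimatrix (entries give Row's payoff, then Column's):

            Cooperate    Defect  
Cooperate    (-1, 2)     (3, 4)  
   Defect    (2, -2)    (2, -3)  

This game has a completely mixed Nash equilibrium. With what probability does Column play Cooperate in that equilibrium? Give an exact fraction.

1/4

Let y be the probability that Column plays Cooperate. In a completely mixed equilibrium, Row must be indifferent between Cooperate and Defect.
Row's expected payoff from Cooperate is −y + 3(1−y); from Defect it is 2y + 2(1−y).
Setting these equal: −4y + 3 = 2, so y = 1/4.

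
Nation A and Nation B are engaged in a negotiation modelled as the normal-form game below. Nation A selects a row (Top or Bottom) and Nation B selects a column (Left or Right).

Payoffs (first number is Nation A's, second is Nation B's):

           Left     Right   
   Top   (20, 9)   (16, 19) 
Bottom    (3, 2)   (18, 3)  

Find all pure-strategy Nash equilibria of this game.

(Bottom, Right)

(Top, Left): Nation B prefers Right (19 > 9) — not an equilibrium.
(Top, Right): Nation A prefers Bottom (18 > 16) — not an equilibrium.
(Bottom, Left): Nation A prefers Top (20 > 3); Nation B prefers Right (3 > 2) — not an equilibrium.
(Bottom, Right): Nation A gets 18 ≥ 16 from Top, and Nation B gets 3 ≥ 2 from Left — Nash equilibrium.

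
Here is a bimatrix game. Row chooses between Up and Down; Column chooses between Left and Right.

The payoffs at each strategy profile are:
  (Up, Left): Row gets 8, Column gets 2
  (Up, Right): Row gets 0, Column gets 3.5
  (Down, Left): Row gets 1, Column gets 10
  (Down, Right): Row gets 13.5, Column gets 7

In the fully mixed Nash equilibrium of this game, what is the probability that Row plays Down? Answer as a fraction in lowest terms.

Let x be the probability that Row plays Up. In a completely mixed equilibrium, Column must be indifferent between Left and Right.
Column's expected payoff from Left is 2x + 10(1−x); from Right it is 3.5x + 7(1−x).
Setting these equal: −8x + 10 = −3.5x + 7, so x = 2/3.
Therefore Row plays Down with probability 1 − 2/3 = 1/3.

1/3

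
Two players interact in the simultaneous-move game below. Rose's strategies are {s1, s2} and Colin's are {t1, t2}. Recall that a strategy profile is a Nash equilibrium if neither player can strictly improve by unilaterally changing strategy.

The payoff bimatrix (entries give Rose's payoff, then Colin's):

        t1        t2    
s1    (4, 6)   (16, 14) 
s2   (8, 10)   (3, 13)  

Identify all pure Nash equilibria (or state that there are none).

(s1, t1): Rose prefers s2 (8 > 4); Colin prefers t2 (14 > 6) — not an equilibrium.
(s1, t2): Rose gets 16 ≥ 3 from s2, and Colin gets 14 ≥ 6 from t1 — Nash equilibrium.
(s2, t1): Colin prefers t2 (13 > 10) — not an equilibrium.
(s2, t2): Rose prefers s1 (16 > 3) — not an equilibrium.

(s1, t2)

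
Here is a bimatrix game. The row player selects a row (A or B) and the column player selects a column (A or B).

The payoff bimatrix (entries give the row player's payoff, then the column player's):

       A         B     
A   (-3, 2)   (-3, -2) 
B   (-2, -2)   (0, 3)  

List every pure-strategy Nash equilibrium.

(B, B)

(A, A): the row player prefers B (-2 > -3) — not an equilibrium.
(A, B): the row player prefers B (0 > -3); the column player prefers A (2 > -2) — not an equilibrium.
(B, A): the column player prefers B (3 > -2) — not an equilibrium.
(B, B): the row player gets 0 ≥ -3 from A, and the column player gets 3 ≥ -2 from A — Nash equilibrium.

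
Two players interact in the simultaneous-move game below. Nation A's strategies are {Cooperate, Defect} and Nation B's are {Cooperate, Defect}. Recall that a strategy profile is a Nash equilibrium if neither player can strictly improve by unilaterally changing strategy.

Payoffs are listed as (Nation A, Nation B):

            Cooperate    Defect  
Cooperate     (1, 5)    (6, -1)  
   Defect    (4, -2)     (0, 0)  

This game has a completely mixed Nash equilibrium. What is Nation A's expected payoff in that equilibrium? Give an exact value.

8/3

First find y, the probability Nation B plays Cooperate, from Nation A's indifference between Cooperate and Defect: y + 6(1−y) = 4y, giving y = 2/3.
Since Nation A is indifferent in equilibrium, Nation A's expected payoff equals the payoff from either row against (2/3, 1/3). Using Cooperate: (2/3) + 6(1/3) = 8/3.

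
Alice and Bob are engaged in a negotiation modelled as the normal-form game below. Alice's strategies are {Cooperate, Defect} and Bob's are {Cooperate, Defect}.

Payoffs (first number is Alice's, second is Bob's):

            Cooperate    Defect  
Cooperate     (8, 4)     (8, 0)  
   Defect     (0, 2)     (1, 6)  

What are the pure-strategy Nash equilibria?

(Cooperate, Cooperate)

(Cooperate, Cooperate): Alice gets 8 ≥ 0 from Defect, and Bob gets 4 ≥ 0 from Defect — Nash equilibrium.
(Cooperate, Defect): Bob prefers Cooperate (4 > 0) — not an equilibrium.
(Defect, Cooperate): Alice prefers Cooperate (8 > 0); Bob prefers Defect (6 > 2) — not an equilibrium.
(Defect, Defect): Alice prefers Cooperate (8 > 1) — not an equilibrium.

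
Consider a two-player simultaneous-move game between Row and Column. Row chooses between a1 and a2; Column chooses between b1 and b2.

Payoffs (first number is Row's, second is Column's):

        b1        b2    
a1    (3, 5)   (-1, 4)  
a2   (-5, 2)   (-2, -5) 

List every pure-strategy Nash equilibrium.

(a1, b1): Row gets 3 ≥ -5 from a2, and Column gets 5 ≥ 4 from b2 — Nash equilibrium.
(a1, b2): Column prefers b1 (5 > 4) — not an equilibrium.
(a2, b1): Row prefers a1 (3 > -5) — not an equilibrium.
(a2, b2): Row prefers a1 (-1 > -2); Column prefers b1 (2 > -5) — not an equilibrium.

(a1, b1)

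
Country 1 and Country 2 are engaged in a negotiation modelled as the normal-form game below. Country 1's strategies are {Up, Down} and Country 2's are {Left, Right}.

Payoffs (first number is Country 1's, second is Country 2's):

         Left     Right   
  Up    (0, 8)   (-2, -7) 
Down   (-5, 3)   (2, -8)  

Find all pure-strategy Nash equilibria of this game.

(Up, Left)

(Up, Left): Country 1 gets 0 ≥ -5 from Down, and Country 2 gets 8 ≥ -7 from Right — Nash equilibrium.
(Up, Right): Country 1 prefers Down (2 > -2); Country 2 prefers Left (8 > -7) — not an equilibrium.
(Down, Left): Country 1 prefers Up (0 > -5) — not an equilibrium.
(Down, Right): Country 2 prefers Left (3 > -8) — not an equilibrium.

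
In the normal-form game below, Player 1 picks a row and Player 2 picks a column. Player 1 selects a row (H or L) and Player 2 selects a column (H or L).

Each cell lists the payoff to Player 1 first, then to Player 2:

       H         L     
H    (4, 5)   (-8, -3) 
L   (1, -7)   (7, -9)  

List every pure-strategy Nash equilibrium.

(H, H): Player 1 gets 4 ≥ 1 from L, and Player 2 gets 5 ≥ -3 from L — Nash equilibrium.
(H, L): Player 1 prefers L (7 > -8); Player 2 prefers H (5 > -3) — not an equilibrium.
(L, H): Player 1 prefers H (4 > 1) — not an equilibrium.
(L, L): Player 2 prefers H (-7 > -9) — not an equilibrium.

(H, H)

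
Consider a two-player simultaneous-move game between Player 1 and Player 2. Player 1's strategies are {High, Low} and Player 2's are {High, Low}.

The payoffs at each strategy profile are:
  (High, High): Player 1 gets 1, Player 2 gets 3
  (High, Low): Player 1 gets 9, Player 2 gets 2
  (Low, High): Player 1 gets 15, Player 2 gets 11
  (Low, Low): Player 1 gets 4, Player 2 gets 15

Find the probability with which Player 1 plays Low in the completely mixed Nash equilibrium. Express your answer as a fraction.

Let p be the probability that Player 1 plays High. In a completely mixed equilibrium, Player 2 must be indifferent between High and Low.
Player 2's expected payoff from High is 3p + 11(1−p); from Low it is 2p + 15(1−p).
Setting these equal: −8p + 11 = −13p + 15, so p = 4/5.
Therefore Player 1 plays Low with probability 1 − 4/5 = 1/5.

1/5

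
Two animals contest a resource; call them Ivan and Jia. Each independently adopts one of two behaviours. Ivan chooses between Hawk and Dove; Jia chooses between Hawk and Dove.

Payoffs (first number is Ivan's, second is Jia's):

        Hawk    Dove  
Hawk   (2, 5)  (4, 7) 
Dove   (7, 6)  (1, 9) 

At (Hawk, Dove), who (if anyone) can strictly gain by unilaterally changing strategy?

Ivan at (Hawk, Dove) earns 4; deviating to Dove yields 1 — not better.
Jia earns 7; deviating to Hawk yields 5 — not better.
Neither player can strictly improve; the profile is a Nash equilibrium.

Neither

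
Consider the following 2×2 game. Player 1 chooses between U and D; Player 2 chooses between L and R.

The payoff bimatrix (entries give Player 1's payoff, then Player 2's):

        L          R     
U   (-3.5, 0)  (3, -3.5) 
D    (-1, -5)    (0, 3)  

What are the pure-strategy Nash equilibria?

(U, L): Player 1 prefers D (-1 > -3.5) — not an equilibrium.
(U, R): Player 2 prefers L (0 > -3.5) — not an equilibrium.
(D, L): Player 2 prefers R (3 > -5) — not an equilibrium.
(D, R): Player 1 prefers U (3 > 0) — not an equilibrium.

none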